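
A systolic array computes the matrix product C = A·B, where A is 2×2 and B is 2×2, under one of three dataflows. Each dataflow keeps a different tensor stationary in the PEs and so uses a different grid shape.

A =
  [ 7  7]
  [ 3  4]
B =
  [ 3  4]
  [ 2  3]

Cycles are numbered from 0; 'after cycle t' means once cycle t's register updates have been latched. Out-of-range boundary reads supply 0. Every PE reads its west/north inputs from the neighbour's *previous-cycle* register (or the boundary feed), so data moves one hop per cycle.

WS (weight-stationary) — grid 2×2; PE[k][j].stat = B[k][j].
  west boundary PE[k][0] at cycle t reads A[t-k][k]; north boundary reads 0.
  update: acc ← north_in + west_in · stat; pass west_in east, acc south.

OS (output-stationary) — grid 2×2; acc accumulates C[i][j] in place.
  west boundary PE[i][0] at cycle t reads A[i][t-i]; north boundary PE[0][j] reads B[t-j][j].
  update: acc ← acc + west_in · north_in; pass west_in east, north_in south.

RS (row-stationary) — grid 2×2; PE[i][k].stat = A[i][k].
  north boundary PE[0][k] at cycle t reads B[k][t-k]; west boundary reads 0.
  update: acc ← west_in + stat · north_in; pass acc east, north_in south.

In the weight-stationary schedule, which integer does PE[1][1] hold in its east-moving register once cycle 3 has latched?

register = 4

Tracing WS — 2×2 array, target PE[1][1]:
  c0 r0c1: 0 / 0 / 0
  c0 r1c0: 0 / 0 / 0
  c0 r1c1: 0 / 0 / 0
  c1 r0c1: 28 / 7 / 28
  c1 r1c0: 35 / 7 / 35
  c1 r1c1: 0 / 0 / 0
  c2 r0c1: 12 / 3 / 12
  c2 r1c0: 17 / 4 / 17
  c2 r1c1: 49 / 7 / 49
  c3 r0c1: 0 / 0 / 0
  c3 r1c0: 0 / 0 / 0
  c3 r1c1: 24 / 4 / 24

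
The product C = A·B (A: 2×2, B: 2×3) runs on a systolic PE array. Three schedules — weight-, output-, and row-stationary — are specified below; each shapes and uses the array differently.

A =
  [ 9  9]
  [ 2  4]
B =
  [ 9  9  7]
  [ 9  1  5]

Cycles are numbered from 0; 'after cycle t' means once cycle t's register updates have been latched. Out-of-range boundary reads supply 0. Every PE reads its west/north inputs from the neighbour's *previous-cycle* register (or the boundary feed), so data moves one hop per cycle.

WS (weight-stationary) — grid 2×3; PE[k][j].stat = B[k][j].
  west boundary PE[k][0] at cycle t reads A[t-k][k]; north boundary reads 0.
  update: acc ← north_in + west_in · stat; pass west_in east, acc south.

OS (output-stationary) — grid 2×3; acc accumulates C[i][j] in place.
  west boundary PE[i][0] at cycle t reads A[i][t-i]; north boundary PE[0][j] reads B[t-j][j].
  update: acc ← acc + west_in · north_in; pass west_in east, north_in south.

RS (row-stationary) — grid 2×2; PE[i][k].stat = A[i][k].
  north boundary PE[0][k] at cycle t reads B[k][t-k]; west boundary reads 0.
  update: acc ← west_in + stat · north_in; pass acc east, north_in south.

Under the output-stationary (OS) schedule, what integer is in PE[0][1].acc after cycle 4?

OS (2×3). Following PE[0][1] plus its west/north inputs:
  @0  [0,0]  acc 81  |  →9  ↓9
  @0  [0,1]  acc 0  |  →0  ↓0
  @1  [0,0]  acc 162  |  →9  ↓9
  @1  [0,1]  acc 81  |  →9  ↓9
  @2  [0,0]  acc 162  |  →0  ↓0
  @2  [0,1]  acc 90  |  →9  ↓1
  @3  [0,0]  acc 162  |  →0  ↓0
  @3  [0,1]  acc 90  |  →0  ↓0
  @4  [0,0]  acc 162  |  →0  ↓0
  @4  [0,1]  acc 90  |  →0  ↓0

PE[0][1].acc = 90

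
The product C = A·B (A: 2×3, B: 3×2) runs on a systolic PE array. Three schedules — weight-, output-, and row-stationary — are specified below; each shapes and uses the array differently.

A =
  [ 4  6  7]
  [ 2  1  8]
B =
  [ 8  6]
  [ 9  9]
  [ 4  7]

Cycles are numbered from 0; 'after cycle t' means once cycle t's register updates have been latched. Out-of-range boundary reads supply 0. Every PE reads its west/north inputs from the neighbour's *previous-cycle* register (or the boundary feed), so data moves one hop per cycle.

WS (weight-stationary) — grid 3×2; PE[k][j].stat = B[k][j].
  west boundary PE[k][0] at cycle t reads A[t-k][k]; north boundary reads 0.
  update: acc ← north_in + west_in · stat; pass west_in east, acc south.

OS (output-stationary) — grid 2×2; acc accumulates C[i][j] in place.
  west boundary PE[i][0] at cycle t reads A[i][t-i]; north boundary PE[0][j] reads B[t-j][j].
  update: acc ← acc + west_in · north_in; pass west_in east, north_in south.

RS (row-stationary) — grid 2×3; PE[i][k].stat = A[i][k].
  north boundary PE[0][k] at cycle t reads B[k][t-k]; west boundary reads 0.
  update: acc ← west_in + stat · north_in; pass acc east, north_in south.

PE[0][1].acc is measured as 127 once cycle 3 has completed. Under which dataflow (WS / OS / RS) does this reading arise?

dataflow = OS

WS [3×2] PE[0][1] across cycles:
  cycle 0: PE[0][1] → acc 0, east 0, south 0
  cycle 1: PE[0][1] → acc 24, east 4, south 24
  cycle 2: PE[0][1] → acc 12, east 2, south 12
  cycle 3: PE[0][1] → acc 0, east 0, south 0
OS [2×2] PE[0][1] across cycles:
  cycle 0: PE[0][1] → acc 0, east 0, south 0
  cycle 1: PE[0][1] → acc 24, east 4, south 6
  cycle 2: PE[0][1] → acc 78, east 6, south 9
  cycle 3: PE[0][1] → acc 127, east 7, south 7
RS [2×3] PE[0][1] across cycles:
  cycle 0: PE[0][1] → acc 0, east 0, south 0
  cycle 1: PE[0][1] → acc 86, east 86, south 9
  cycle 2: PE[0][1] → acc 78, east 78, south 9
  cycle 3: PE[0][1] → acc 0, east 0, south 0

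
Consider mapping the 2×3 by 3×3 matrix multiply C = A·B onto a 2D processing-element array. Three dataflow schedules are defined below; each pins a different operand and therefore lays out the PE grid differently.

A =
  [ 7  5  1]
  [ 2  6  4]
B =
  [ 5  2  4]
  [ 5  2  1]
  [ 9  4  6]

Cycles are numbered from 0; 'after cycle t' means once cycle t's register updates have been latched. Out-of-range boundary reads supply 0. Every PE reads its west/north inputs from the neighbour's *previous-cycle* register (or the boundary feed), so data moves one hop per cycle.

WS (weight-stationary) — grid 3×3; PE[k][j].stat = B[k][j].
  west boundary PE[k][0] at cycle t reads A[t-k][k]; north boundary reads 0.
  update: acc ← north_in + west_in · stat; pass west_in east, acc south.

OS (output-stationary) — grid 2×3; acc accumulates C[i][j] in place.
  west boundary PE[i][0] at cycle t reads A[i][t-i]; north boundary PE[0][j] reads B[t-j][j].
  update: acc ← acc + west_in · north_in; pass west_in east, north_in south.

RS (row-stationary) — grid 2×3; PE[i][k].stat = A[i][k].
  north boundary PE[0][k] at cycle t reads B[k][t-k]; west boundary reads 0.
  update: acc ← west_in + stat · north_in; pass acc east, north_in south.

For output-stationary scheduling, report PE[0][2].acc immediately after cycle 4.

PE[0][2].acc = 39

OS (2×3). Following PE[0][2] plus its west/north inputs:
  0: (0,1).acc=0  regs=<0,0>
  0: (0,2).acc=0  regs=<0,0>
  1: (0,1).acc=14  regs=<7,2>
  1: (0,2).acc=0  regs=<0,0>
  2: (0,1).acc=24  regs=<5,2>
  2: (0,2).acc=28  regs=<7,4>
  3: (0,1).acc=28  regs=<1,4>
  3: (0,2).acc=33  regs=<5,1>
  4: (0,1).acc=28  regs=<0,0>
  4: (0,2).acc=39  regs=<1,6>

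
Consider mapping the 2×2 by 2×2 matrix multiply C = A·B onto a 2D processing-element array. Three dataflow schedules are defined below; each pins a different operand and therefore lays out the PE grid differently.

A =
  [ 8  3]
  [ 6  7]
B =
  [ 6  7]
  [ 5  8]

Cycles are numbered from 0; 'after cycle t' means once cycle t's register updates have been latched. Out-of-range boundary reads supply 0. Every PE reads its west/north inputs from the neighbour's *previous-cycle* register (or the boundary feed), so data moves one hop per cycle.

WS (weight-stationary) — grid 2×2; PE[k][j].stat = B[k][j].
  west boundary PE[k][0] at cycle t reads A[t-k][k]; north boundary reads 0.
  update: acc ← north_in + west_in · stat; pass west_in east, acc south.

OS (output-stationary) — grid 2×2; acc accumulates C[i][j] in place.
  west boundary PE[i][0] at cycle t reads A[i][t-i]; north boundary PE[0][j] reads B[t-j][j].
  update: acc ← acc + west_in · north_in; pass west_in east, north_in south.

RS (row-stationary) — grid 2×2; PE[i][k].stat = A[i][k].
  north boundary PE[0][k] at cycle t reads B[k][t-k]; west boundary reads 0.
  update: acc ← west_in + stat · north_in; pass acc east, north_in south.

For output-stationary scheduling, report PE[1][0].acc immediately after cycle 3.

PE[1][0].acc = 71

OS (2×2). Following PE[1][0] plus its west/north inputs:
  0: (0,0).acc=48  regs=<8,6>
  0: (1,0).acc=0  regs=<0,0>
  1: (0,0).acc=63  regs=<3,5>
  1: (1,0).acc=36  regs=<6,6>
  2: (0,0).acc=63  regs=<0,0>
  2: (1,0).acc=71  regs=<7,5>
  3: (0,0).acc=63  regs=<0,0>
  3: (1,0).acc=71  regs=<0,0>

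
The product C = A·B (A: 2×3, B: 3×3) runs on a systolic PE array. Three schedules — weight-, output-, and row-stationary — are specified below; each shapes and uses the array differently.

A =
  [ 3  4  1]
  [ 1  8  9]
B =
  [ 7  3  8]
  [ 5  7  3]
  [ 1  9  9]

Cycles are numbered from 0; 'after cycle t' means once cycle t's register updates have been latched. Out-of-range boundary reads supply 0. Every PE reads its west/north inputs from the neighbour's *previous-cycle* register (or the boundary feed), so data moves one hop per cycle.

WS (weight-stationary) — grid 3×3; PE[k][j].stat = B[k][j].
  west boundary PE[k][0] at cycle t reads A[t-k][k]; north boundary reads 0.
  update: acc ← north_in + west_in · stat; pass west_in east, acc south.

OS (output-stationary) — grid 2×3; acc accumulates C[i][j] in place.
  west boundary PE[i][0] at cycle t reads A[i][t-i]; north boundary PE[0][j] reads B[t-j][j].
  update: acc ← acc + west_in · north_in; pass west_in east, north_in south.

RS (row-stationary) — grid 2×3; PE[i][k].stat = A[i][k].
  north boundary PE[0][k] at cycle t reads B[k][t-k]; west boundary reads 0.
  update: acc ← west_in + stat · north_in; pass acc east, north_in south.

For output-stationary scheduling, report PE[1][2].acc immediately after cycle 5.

OS (2×3). Following PE[1][2] plus its west/north inputs:
  [0] (0,2) acc=0 (h:0 v:0)
  [0] (1,1) acc=0 (h:0 v:0)
  [0] (1,2) acc=0 (h:0 v:0)
  [1] (0,2) acc=0 (h:0 v:0)
  [1] (1,1) acc=0 (h:0 v:0)
  [1] (1,2) acc=0 (h:0 v:0)
  [2] (0,2) acc=24 (h:3 v:8)
  [2] (1,1) acc=3 (h:1 v:3)
  [2] (1,2) acc=0 (h:0 v:0)
  [3] (0,2) acc=36 (h:4 v:3)
  [3] (1,1) acc=59 (h:8 v:7)
  [3] (1,2) acc=8 (h:1 v:8)
  [4] (0,2) acc=45 (h:1 v:9)
  [4] (1,1) acc=140 (h:9 v:9)
  [4] (1,2) acc=32 (h:8 v:3)
  [5] (0,2) acc=45 (h:0 v:0)
  [5] (1,1) acc=140 (h:0 v:0)
  [5] (1,2) acc=113 (h:9 v:9)

PE[1][2].acc = 113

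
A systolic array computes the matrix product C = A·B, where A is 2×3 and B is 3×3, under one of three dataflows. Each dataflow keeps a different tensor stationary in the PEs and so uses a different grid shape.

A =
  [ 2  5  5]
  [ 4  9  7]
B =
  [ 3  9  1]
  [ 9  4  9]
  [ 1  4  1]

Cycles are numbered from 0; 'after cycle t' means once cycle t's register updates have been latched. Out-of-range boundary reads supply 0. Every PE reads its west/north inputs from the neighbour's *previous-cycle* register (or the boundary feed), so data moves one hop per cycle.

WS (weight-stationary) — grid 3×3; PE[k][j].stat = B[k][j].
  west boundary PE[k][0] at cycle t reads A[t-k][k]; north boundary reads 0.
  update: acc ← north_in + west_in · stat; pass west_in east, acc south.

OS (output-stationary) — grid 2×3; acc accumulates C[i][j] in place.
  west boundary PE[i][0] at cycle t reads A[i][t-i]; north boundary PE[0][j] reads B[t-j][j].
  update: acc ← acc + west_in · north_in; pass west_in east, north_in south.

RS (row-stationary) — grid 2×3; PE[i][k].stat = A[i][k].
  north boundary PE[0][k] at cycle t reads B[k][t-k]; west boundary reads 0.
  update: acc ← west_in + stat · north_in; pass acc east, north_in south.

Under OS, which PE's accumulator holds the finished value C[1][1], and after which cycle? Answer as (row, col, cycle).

(row, col, cycle) = (1, 1, 4)

OS — PE[1][1] is where C[1][1] collects:
  0: (1,1).acc=0  regs=<0,0>
  1: (1,1).acc=0  regs=<0,0>
  2: (1,1).acc=36  regs=<4,9>
  3: (1,1).acc=72  regs=<9,4>
  4: (1,1).acc=100  regs=<7,4>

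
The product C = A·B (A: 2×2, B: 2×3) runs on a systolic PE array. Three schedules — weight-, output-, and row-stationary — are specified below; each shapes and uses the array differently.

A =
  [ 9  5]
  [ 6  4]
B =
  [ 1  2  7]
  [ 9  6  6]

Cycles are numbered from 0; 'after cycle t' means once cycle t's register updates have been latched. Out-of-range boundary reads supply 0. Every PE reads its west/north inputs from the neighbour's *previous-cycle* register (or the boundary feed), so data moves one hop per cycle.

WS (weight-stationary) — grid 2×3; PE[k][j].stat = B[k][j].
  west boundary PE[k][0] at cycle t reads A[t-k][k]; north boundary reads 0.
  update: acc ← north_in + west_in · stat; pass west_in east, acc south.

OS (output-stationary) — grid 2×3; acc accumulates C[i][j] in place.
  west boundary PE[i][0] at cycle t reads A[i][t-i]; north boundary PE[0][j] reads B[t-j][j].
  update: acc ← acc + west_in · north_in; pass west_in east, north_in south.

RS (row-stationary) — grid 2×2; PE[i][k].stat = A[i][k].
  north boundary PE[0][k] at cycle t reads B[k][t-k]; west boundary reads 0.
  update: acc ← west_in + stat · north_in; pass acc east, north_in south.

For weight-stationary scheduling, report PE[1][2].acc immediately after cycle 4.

WS on a 2×3 grid — tracing PE[1][2] and its feeders:
  @0  [0,2]  acc 0  |  →0  ↓0
  @0  [1,1]  acc 0  |  →0  ↓0
  @0  [1,2]  acc 0  |  →0  ↓0
  @1  [0,2]  acc 0  |  →0  ↓0
  @1  [1,1]  acc 0  |  →0  ↓0
  @1  [1,2]  acc 0  |  →0  ↓0
  @2  [0,2]  acc 63  |  →9  ↓63
  @2  [1,1]  acc 48  |  →5  ↓48
  @2  [1,2]  acc 0  |  →0  ↓0
  @3  [0,2]  acc 42  |  →6  ↓42
  @3  [1,1]  acc 36  |  →4  ↓36
  @3  [1,2]  acc 93  |  →5  ↓93
  @4  [0,2]  acc 0  |  →0  ↓0
  @4  [1,1]  acc 0  |  →0  ↓0
  @4  [1,2]  acc 66  |  →4  ↓66

PE[1][2].acc = 66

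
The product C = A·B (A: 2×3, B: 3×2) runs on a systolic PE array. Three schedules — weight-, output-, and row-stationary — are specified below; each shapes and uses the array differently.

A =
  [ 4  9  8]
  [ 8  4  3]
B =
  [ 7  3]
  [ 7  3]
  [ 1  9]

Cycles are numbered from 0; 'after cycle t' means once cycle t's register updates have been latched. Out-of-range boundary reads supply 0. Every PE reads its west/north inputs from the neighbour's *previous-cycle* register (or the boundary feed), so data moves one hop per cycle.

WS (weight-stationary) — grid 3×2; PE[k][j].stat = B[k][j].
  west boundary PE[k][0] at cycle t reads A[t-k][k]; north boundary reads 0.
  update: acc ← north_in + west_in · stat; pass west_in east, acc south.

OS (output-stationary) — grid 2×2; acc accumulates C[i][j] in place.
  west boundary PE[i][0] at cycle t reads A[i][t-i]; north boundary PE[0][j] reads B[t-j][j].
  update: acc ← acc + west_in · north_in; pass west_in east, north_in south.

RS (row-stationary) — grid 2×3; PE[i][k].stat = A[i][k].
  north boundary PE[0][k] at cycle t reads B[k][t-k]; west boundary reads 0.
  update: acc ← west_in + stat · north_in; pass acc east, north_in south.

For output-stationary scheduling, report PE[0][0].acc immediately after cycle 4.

OS on a 2×2 grid — tracing PE[0][0] and its feeders:
  @0  [0,0]  acc 28  |  →4  ↓7
  @1  [0,0]  acc 91  |  →9  ↓7
  @2  [0,0]  acc 99  |  →8  ↓1
  @3  [0,0]  acc 99  |  →0  ↓0
  @4  [0,0]  acc 99  |  →0  ↓0

PE[0][0].acc = 99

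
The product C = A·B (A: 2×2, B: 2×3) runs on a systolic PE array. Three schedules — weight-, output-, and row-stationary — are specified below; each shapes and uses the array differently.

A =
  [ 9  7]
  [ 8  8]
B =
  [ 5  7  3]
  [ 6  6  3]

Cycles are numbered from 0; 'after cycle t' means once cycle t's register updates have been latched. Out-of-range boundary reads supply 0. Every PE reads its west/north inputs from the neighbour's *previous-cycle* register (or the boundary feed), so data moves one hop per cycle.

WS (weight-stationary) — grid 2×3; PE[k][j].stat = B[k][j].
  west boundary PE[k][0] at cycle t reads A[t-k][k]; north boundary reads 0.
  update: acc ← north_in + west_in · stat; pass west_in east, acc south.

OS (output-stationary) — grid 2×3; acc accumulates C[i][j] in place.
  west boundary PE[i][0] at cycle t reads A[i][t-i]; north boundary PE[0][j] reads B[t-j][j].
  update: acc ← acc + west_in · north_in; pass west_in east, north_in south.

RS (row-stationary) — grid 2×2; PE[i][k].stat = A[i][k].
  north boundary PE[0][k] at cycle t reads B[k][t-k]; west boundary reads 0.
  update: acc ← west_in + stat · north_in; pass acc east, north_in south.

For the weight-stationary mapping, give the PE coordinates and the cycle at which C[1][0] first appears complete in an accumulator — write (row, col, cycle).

WS — PE[1][0] is where C[1][0] collects:
  [0] (1,0) acc=0 (h:0 v:0)
  [1] (1,0) acc=87 (h:7 v:87)
  [2] (1,0) acc=88 (h:8 v:88)

(row, col, cycle) = (1, 0, 2)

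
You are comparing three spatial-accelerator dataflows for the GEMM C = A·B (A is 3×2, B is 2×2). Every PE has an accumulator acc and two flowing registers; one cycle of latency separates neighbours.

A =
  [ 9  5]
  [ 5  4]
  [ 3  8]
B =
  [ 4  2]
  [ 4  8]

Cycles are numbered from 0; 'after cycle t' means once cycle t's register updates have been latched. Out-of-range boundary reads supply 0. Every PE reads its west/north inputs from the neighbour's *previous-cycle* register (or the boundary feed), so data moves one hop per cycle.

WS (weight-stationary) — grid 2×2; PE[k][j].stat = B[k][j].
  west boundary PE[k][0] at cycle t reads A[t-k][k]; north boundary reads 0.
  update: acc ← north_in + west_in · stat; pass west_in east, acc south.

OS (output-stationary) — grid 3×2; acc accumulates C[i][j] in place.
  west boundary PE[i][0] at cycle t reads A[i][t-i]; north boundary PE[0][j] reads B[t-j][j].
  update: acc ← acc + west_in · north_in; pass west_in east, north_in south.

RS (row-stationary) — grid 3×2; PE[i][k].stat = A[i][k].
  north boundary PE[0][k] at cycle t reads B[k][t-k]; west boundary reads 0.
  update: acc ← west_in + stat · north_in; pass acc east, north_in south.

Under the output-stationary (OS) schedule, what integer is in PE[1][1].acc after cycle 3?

PE[1][1].acc = 42

Tracing OS — 3×2 array, target PE[1][1]:
  step 0 · PE0,1: acc=0; fwd→0 fwd↓0
  step 0 · PE1,0: acc=0; fwd→0 fwd↓0
  step 0 · PE1,1: acc=0; fwd→0 fwd↓0
  step 1 · PE0,1: acc=18; fwd→9 fwd↓2
  step 1 · PE1,0: acc=20; fwd→5 fwd↓4
  step 1 · PE1,1: acc=0; fwd→0 fwd↓0
  step 2 · PE0,1: acc=58; fwd→5 fwd↓8
  step 2 · PE1,0: acc=36; fwd→4 fwd↓4
  step 2 · PE1,1: acc=10; fwd→5 fwd↓2
  step 3 · PE0,1: acc=58; fwd→0 fwd↓0
  step 3 · PE1,0: acc=36; fwd→0 fwd↓0
  step 3 · PE1,1: acc=42; fwd→4 fwd↓8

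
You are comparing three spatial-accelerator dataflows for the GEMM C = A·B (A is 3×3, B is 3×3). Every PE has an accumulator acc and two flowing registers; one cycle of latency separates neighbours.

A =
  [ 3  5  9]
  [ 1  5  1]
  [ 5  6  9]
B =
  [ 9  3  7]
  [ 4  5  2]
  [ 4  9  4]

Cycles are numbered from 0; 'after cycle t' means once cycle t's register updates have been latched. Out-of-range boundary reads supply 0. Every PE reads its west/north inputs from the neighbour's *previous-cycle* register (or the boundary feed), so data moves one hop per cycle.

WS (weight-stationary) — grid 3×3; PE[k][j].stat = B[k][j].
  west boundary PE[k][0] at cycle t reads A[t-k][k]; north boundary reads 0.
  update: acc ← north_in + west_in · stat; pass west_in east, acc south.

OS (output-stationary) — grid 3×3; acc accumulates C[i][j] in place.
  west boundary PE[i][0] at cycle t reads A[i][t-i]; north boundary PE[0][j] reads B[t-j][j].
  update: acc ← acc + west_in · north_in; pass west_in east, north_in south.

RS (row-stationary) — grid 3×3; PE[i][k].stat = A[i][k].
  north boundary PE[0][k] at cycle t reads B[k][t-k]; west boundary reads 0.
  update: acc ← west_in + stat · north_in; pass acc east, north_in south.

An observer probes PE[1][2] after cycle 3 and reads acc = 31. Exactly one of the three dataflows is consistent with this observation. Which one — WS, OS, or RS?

dataflow = WS

WS [3×3] PE[1][2] across cycles:
  after 0 — PE[1][2] acc=0, pass-E 0, pass-S 0
  after 1 — PE[1][2] acc=0, pass-E 0, pass-S 0
  after 2 — PE[1][2] acc=0, pass-E 0, pass-S 0
  after 3 — PE[1][2] acc=31, pass-E 5, pass-S 31
OS [3×3] PE[1][2] across cycles:
  after 0 — PE[1][2] acc=0, pass-E 0, pass-S 0
  after 1 — PE[1][2] acc=0, pass-E 0, pass-S 0
  after 2 — PE[1][2] acc=0, pass-E 0, pass-S 0
  after 3 — PE[1][2] acc=7, pass-E 1, pass-S 7
RS [3×3] PE[1][2] across cycles:
  after 0 — PE[1][2] acc=0, pass-E 0, pass-S 0
  after 1 — PE[1][2] acc=0, pass-E 0, pass-S 0
  after 2 — PE[1][2] acc=0, pass-E 0, pass-S 0
  after 3 — PE[1][2] acc=33, pass-E 33, pass-S 4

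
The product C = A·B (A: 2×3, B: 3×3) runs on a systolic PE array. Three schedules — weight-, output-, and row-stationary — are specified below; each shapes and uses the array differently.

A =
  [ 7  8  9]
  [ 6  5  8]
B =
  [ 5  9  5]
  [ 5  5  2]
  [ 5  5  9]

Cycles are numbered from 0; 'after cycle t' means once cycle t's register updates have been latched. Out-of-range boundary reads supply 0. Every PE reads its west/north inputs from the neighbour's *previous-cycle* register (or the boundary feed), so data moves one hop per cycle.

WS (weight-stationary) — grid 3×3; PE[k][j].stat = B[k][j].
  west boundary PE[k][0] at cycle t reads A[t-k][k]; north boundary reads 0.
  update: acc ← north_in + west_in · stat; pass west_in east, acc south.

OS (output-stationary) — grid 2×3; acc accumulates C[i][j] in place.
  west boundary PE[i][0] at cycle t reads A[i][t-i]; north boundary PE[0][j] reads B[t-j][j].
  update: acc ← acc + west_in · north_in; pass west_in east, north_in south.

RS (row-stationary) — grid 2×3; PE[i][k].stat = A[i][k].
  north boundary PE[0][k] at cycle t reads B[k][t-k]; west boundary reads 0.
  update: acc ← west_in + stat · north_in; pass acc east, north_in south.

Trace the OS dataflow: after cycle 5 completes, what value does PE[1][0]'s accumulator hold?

OS 2×3: PE[1][0] cycle-by-cycle (with neighbour feeds):
  cycle 0: PE[0][0] → acc 35, east 7, south 5
  cycle 0: PE[1][0] → acc 0, east 0, south 0
  cycle 1: PE[0][0] → acc 75, east 8, south 5
  cycle 1: PE[1][0] → acc 30, east 6, south 5
  cycle 2: PE[0][0] → acc 120, east 9, south 5
  cycle 2: PE[1][0] → acc 55, east 5, south 5
  cycle 3: PE[0][0] → acc 120, east 0, south 0
  cycle 3: PE[1][0] → acc 95, east 8, south 5
  cycle 4: PE[0][0] → acc 120, east 0, south 0
  cycle 4: PE[1][0] → acc 95, east 0, south 0
  cycle 5: PE[0][0] → acc 120, east 0, south 0
  cycle 5: PE[1][0] → acc 95, east 0, south 0

PE[1][0].acc = 95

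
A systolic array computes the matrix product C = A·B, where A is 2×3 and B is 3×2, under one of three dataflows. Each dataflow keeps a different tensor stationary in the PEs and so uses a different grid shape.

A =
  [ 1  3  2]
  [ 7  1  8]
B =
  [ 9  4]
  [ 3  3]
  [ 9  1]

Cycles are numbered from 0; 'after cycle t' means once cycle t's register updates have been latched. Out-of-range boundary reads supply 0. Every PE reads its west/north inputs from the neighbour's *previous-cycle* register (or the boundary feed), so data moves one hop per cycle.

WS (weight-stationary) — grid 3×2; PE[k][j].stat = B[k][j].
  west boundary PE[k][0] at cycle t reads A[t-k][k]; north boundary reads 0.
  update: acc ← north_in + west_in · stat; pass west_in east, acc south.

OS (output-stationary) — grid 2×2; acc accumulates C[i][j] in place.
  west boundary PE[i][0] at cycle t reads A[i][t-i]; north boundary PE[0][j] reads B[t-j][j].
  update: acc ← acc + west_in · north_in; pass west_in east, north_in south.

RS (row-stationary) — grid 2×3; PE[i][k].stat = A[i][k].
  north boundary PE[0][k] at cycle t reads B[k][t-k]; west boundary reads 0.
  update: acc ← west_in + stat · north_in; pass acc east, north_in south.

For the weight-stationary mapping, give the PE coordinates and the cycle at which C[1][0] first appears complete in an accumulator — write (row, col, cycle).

(row, col, cycle) = (2, 0, 3)

WS: C[1][0] accumulates in PE[2][0]:
  step 0 · PE2,0: acc=0; fwd→0 fwd↓0
  step 1 · PE2,0: acc=0; fwd→0 fwd↓0
  step 2 · PE2,0: acc=36; fwd→2 fwd↓36
  step 3 · PE2,0: acc=138; fwd→8 fwd↓138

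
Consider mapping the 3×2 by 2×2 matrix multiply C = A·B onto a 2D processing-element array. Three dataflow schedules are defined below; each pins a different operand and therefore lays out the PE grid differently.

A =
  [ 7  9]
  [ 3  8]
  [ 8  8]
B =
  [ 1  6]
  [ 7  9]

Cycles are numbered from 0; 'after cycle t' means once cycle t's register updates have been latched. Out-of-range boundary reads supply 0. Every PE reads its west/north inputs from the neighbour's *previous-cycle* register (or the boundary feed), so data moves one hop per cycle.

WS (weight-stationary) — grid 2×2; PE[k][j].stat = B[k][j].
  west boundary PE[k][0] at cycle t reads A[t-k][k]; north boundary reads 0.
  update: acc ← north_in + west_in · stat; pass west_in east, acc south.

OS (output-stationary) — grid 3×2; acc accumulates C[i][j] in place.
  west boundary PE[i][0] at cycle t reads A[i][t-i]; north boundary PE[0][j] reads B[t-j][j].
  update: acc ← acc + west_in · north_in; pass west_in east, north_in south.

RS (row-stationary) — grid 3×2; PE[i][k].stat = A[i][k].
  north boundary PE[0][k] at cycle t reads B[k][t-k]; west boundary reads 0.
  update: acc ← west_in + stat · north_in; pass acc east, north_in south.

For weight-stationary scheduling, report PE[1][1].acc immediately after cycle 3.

WS 2×2: PE[1][1] cycle-by-cycle (with neighbour feeds):
  cycle 0: PE[0][1] → acc 0, east 0, south 0
  cycle 0: PE[1][0] → acc 0, east 0, south 0
  cycle 0: PE[1][1] → acc 0, east 0, south 0
  cycle 1: PE[0][1] → acc 42, east 7, south 42
  cycle 1: PE[1][0] → acc 70, east 9, south 70
  cycle 1: PE[1][1] → acc 0, east 0, south 0
  cycle 2: PE[0][1] → acc 18, east 3, south 18
  cycle 2: PE[1][0] → acc 59, east 8, south 59
  cycle 2: PE[1][1] → acc 123, east 9, south 123
  cycle 3: PE[0][1] → acc 48, east 8, south 48
  cycle 3: PE[1][0] → acc 64, east 8, south 64
  cycle 3: PE[1][1] → acc 90, east 8, south 90

PE[1][1].acc = 90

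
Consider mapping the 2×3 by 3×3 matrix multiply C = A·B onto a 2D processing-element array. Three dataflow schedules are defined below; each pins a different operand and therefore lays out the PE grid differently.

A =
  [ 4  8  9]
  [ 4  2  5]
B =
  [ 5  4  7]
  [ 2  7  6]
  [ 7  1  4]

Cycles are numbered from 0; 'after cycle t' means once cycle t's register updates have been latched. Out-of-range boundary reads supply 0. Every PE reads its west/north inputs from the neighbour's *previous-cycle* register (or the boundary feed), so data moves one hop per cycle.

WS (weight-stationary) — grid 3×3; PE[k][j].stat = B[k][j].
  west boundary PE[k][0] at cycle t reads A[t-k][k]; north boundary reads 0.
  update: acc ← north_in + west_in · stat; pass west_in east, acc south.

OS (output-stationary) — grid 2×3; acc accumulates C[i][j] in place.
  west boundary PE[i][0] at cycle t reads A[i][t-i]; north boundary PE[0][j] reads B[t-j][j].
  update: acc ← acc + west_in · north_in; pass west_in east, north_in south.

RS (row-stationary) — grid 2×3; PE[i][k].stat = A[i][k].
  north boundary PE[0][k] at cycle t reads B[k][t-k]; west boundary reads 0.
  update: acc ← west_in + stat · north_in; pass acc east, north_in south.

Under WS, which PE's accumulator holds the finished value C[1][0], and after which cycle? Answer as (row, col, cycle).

Under WS, C[1][0] lands at PE[2][0]:
  step 0 · PE2,0: acc=0; fwd→0 fwd↓0
  step 1 · PE2,0: acc=0; fwd→0 fwd↓0
  step 2 · PE2,0: acc=99; fwd→9 fwd↓99
  step 3 · PE2,0: acc=59; fwd→5 fwd↓59

(row, col, cycle) = (2, 0, 3)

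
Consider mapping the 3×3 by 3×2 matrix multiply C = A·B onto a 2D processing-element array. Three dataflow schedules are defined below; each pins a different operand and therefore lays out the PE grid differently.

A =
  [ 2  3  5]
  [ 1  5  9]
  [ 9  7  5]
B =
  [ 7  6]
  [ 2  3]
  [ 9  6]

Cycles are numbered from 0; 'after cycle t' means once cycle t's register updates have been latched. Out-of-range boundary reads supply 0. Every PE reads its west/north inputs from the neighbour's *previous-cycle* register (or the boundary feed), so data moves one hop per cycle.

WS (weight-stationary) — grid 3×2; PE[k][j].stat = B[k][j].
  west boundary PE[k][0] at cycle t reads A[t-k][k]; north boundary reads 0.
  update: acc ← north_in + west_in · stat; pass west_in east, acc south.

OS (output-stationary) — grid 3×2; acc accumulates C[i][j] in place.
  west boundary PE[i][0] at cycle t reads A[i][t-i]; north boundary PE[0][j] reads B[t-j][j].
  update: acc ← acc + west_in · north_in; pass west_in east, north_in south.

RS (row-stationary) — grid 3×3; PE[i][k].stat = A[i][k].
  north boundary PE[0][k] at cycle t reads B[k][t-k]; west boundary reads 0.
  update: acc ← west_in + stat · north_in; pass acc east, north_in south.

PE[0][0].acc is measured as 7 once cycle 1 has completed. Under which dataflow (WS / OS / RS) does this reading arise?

dataflow = WS

WS [3×2] PE[0][0] across cycles:
  after 0 — PE[0][0] acc=14, pass-E 2, pass-S 14
  after 1 — PE[0][0] acc=7, pass-E 1, pass-S 7
OS [3×2] PE[0][0] across cycles:
  after 0 — PE[0][0] acc=14, pass-E 2, pass-S 7
  after 1 — PE[0][0] acc=20, pass-E 3, pass-S 2
RS [3×3] PE[0][0] across cycles:
  after 0 — PE[0][0] acc=14, pass-E 14, pass-S 7
  after 1 — PE[0][0] acc=12, pass-E 12, pass-S 6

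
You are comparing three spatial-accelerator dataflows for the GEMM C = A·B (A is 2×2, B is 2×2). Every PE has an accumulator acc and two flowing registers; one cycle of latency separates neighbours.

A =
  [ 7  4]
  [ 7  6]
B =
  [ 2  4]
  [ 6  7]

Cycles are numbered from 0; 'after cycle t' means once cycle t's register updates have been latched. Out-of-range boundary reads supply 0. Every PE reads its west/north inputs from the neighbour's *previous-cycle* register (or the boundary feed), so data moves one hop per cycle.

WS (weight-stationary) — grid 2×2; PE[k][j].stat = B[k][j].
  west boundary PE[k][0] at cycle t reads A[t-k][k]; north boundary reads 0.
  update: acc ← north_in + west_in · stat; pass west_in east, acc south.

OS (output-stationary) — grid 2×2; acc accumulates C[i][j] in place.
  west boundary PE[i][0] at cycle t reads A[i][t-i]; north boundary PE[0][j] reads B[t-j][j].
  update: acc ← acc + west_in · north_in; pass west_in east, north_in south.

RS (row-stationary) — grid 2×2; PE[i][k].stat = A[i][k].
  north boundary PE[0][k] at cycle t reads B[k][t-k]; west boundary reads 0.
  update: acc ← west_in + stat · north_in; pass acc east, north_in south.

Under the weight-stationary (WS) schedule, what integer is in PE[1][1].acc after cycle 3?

WS on a 2×2 grid — tracing PE[1][1] and its feeders:
  after 0 — PE[0][1] acc=0, pass-E 0, pass-S 0
  after 0 — PE[1][0] acc=0, pass-E 0, pass-S 0
  after 0 — PE[1][1] acc=0, pass-E 0, pass-S 0
  after 1 — PE[0][1] acc=28, pass-E 7, pass-S 28
  after 1 — PE[1][0] acc=38, pass-E 4, pass-S 38
  after 1 — PE[1][1] acc=0, pass-E 0, pass-S 0
  after 2 — PE[0][1] acc=28, pass-E 7, pass-S 28
  after 2 — PE[1][0] acc=50, pass-E 6, pass-S 50
  after 2 — PE[1][1] acc=56, pass-E 4, pass-S 56
  after 3 — PE[0][1] acc=0, pass-E 0, pass-S 0
  after 3 — PE[1][0] acc=0, pass-E 0, pass-S 0
  after 3 — PE[1][1] acc=70, pass-E 6, pass-S 70

PE[1][1].acc = 70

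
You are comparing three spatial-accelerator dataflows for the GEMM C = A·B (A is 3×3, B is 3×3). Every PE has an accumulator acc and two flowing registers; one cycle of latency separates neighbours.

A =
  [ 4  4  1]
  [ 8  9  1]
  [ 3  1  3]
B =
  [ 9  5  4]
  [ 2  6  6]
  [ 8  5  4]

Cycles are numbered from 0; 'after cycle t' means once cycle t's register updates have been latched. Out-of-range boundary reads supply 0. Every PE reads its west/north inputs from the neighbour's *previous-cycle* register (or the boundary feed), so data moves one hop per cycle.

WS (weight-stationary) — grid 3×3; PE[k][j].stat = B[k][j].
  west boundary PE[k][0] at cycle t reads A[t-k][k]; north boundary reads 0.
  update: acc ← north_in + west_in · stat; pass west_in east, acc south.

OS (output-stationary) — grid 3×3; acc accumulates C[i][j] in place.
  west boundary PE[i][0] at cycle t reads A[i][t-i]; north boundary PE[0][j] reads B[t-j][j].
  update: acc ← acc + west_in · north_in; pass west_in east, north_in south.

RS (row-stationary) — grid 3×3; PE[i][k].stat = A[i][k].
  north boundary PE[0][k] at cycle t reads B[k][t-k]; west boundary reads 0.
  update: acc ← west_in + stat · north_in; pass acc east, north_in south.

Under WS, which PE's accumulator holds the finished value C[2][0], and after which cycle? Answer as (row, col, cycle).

(row, col, cycle) = (2, 0, 4)

WS: C[2][0] accumulates in PE[2][0]:
  cycle 0: PE[2][0] → acc 0, east 0, south 0
  cycle 1: PE[2][0] → acc 0, east 0, south 0
  cycle 2: PE[2][0] → acc 52, east 1, south 52
  cycle 3: PE[2][0] → acc 98, east 1, south 98
  cycle 4: PE[2][0] → acc 53, east 3, south 53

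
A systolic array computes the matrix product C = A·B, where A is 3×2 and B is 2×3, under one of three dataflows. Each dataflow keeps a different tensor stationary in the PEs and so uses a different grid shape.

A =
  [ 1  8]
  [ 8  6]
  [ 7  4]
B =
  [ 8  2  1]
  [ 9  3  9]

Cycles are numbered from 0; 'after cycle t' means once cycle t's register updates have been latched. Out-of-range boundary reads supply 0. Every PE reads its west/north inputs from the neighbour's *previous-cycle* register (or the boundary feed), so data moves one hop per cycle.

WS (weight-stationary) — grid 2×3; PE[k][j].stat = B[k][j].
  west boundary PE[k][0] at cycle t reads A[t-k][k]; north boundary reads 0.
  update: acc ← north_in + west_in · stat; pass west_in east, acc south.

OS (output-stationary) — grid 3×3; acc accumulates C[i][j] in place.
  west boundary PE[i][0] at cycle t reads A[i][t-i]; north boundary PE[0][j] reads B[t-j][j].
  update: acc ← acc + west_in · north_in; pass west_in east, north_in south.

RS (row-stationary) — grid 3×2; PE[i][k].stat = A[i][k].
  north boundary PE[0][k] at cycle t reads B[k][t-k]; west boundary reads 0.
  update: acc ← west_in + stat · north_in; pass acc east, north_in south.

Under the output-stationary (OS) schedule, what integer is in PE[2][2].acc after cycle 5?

PE[2][2].acc = 43

Tracing OS — 3×3 array, target PE[2][2]:
  after 0 — PE[1][2] acc=0, pass-E 0, pass-S 0
  after 0 — PE[2][1] acc=0, pass-E 0, pass-S 0
  after 0 — PE[2][2] acc=0, pass-E 0, pass-S 0
  after 1 — PE[1][2] acc=0, pass-E 0, pass-S 0
  after 1 — PE[2][1] acc=0, pass-E 0, pass-S 0
  after 1 — PE[2][2] acc=0, pass-E 0, pass-S 0
  after 2 — PE[1][2] acc=0, pass-E 0, pass-S 0
  after 2 — PE[2][1] acc=0, pass-E 0, pass-S 0
  after 2 — PE[2][2] acc=0, pass-E 0, pass-S 0
  after 3 — PE[1][2] acc=8, pass-E 8, pass-S 1
  after 3 — PE[2][1] acc=14, pass-E 7, pass-S 2
  after 3 — PE[2][2] acc=0, pass-E 0, pass-S 0
  after 4 — PE[1][2] acc=62, pass-E 6, pass-S 9
  after 4 — PE[2][1] acc=26, pass-E 4, pass-S 3
  after 4 — PE[2][2] acc=7, pass-E 7, pass-S 1
  after 5 — PE[1][2] acc=62, pass-E 0, pass-S 0
  after 5 — PE[2][1] acc=26, pass-E 0, pass-S 0
  after 5 — PE[2][2] acc=43, pass-E 4, pass-S 9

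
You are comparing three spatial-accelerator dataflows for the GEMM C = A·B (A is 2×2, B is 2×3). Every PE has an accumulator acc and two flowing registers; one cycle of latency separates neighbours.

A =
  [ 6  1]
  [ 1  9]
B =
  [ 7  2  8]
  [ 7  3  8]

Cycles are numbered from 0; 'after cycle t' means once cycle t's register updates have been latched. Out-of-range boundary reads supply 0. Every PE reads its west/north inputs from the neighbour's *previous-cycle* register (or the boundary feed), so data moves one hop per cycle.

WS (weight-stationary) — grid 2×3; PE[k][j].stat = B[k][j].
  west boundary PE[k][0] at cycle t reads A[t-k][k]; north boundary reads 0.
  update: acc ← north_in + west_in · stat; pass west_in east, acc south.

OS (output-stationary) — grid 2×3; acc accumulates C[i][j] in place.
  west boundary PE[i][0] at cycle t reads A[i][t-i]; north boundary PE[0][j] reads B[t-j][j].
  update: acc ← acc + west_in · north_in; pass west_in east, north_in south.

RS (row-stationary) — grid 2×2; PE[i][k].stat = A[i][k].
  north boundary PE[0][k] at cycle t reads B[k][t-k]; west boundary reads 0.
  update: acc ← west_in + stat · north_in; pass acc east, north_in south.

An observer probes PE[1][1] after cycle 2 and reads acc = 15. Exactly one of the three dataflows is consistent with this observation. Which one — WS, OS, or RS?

WS (2×3 grid), PE[1][1]:
  step 0 · PE1,1: acc=0; fwd→0 fwd↓0
  step 1 · PE1,1: acc=0; fwd→0 fwd↓0
  step 2 · PE1,1: acc=15; fwd→1 fwd↓15
OS (2×3 grid), PE[1][1]:
  step 0 · PE1,1: acc=0; fwd→0 fwd↓0
  step 1 · PE1,1: acc=0; fwd→0 fwd↓0
  step 2 · PE1,1: acc=2; fwd→1 fwd↓2
RS (2×2 grid), PE[1][1]:
  step 0 · PE1,1: acc=0; fwd→0 fwd↓0
  step 1 · PE1,1: acc=0; fwd→0 fwd↓0
  step 2 · PE1,1: acc=70; fwd→70 fwd↓7

dataflow = WS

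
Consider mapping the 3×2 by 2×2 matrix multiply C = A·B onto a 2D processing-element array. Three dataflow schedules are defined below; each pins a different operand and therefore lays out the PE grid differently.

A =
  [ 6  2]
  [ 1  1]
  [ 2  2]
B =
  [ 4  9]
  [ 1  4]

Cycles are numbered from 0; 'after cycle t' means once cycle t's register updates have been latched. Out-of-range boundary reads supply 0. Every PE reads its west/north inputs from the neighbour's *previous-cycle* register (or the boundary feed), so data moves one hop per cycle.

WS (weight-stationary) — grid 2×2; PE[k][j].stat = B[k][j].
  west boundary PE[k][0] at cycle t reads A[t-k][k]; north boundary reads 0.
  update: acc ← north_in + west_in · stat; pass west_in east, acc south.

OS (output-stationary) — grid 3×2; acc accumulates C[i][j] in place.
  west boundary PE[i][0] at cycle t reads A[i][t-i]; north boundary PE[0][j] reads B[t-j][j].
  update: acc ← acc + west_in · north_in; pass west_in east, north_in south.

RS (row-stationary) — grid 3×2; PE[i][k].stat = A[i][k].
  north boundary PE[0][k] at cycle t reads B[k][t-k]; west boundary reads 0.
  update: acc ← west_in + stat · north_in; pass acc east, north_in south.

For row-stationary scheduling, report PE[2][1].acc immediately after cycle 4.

Tracing RS — 3×2 array, target PE[2][1]:
  c0 r1c1: 0 / 0 / 0
  c0 r2c0: 0 / 0 / 0
  c0 r2c1: 0 / 0 / 0
  c1 r1c1: 0 / 0 / 0
  c1 r2c0: 0 / 0 / 0
  c1 r2c1: 0 / 0 / 0
  c2 r1c1: 5 / 5 / 1
  c2 r2c0: 8 / 8 / 4
  c2 r2c1: 0 / 0 / 0
  c3 r1c1: 13 / 13 / 4
  c3 r2c0: 18 / 18 / 9
  c3 r2c1: 10 / 10 / 1
  c4 r1c1: 0 / 0 / 0
  c4 r2c0: 0 / 0 / 0
  c4 r2c1: 26 / 26 / 4

PE[2][1].acc = 26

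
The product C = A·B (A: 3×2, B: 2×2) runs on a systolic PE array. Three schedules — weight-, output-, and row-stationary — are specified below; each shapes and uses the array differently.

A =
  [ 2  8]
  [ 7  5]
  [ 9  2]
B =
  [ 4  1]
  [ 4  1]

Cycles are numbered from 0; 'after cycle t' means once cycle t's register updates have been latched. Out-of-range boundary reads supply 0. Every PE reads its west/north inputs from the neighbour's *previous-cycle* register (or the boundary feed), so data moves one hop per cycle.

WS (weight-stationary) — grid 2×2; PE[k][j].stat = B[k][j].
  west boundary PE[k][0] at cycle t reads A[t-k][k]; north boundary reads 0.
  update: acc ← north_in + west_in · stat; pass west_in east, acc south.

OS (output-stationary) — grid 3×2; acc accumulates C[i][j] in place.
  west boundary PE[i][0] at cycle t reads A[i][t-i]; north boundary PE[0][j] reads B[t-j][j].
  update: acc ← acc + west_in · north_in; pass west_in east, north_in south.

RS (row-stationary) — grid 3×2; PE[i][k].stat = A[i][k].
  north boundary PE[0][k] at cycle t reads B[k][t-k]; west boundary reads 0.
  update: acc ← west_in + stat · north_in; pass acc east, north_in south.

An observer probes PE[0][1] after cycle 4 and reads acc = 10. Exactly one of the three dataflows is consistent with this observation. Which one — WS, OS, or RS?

dataflow = OS

WS [2×2] PE[0][1] across cycles:
  t=0 PE[0][1]: acc=0 h=0 v=0
  t=1 PE[0][1]: acc=2 h=2 v=2
  t=2 PE[0][1]: acc=7 h=7 v=7
  t=3 PE[0][1]: acc=9 h=9 v=9
  t=4 PE[0][1]: acc=0 h=0 v=0
OS [3×2] PE[0][1] across cycles:
  t=0 PE[0][1]: acc=0 h=0 v=0
  t=1 PE[0][1]: acc=2 h=2 v=1
  t=2 PE[0][1]: acc=10 h=8 v=1
  t=3 PE[0][1]: acc=10 h=0 v=0
  t=4 PE[0][1]: acc=10 h=0 v=0
RS [3×2] PE[0][1] across cycles:
  t=0 PE[0][1]: acc=0 h=0 v=0
  t=1 PE[0][1]: acc=40 h=40 v=4
  t=2 PE[0][1]: acc=10 h=10 v=1
  t=3 PE[0][1]: acc=0 h=0 v=0
  t=4 PE[0][1]: acc=0 h=0 v=0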